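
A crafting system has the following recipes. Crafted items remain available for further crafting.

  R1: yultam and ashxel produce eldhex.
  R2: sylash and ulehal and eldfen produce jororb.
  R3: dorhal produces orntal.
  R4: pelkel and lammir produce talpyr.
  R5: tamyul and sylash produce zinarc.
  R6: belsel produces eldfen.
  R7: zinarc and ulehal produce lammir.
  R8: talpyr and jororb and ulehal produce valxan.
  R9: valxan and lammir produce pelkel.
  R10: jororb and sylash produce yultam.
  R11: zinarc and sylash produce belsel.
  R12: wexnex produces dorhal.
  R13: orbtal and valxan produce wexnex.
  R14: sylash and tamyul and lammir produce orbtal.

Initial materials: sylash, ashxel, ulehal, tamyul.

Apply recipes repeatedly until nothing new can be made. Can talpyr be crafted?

No

talpyr would need pelkel and lammir (R4), but pelkel is never obtained.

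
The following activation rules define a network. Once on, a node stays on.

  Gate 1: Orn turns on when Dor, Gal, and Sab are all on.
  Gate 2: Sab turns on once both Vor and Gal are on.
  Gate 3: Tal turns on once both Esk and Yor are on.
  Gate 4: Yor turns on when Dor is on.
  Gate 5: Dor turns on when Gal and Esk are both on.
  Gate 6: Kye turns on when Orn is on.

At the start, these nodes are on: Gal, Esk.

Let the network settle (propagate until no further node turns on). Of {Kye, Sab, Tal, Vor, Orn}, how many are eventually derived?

1

Gal and Esk are on, so Dor turns on (Gate 5).
Dor is on, so Yor turns on (Gate 4).
Gate 3: Esk and Yor on → Tal on.
Kye would need Orn (Gate 6), but Orn never turns on.
Sab would need Vor and Gal (Gate 2), but Vor never turns on.
Tal: reached.
No rule produces Vor, and it is not given.
Orn would need Dor, Gal, and Sab (Gate 1), but Sab never turns on.
Reached: Tal — 1 of the 5.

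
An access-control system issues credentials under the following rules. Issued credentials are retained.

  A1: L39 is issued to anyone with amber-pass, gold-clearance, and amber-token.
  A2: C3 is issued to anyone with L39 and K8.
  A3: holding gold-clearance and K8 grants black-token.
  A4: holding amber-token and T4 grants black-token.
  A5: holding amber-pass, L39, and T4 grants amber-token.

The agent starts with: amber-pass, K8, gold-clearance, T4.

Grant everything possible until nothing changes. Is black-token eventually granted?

Holding gold-clearance and K8 grants black-token (A3).

Yes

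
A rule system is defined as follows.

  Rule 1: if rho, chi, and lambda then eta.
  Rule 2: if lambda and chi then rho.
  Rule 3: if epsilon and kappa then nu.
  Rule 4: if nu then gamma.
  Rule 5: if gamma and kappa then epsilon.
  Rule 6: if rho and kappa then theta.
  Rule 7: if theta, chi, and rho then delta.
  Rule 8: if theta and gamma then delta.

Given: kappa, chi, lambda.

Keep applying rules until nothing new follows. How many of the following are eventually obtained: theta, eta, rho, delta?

lambda and chi hold, so rho follows (Rule 2).
From rho, chi, and lambda, Rule 1 gives eta.
From rho and kappa, Rule 6 gives theta.
theta, chi, and rho hold, so delta follows (Rule 7).
theta: reached.
eta: reached.
rho: reached.
delta: reached.
All 4 are reached.

4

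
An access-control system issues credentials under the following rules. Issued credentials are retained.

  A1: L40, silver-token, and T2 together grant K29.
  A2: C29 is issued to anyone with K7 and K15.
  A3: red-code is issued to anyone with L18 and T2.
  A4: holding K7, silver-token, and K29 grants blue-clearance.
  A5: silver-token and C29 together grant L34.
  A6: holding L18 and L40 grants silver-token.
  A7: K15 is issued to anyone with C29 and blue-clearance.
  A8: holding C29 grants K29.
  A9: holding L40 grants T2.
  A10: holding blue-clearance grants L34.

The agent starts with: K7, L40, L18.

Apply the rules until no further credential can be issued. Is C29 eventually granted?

No

C29 would need K7 and K15 (A2), but K15 is never granted.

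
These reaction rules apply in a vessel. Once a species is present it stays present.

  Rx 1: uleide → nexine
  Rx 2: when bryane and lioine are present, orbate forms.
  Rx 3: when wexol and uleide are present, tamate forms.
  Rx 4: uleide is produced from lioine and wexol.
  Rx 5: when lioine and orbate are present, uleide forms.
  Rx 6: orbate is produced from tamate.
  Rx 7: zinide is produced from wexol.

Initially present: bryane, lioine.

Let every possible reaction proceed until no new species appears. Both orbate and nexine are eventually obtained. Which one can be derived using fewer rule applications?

orbate

orbate: bryane and lioine present → orbate forms (Rx 2). [1 rule application]
nexine: bryane and lioine present → orbate forms (Rx 2). lioine and orbate present → uleide forms (Rx 5). uleide present → nexine forms (Rx 1). [3 rule applications]
orbate needs fewer.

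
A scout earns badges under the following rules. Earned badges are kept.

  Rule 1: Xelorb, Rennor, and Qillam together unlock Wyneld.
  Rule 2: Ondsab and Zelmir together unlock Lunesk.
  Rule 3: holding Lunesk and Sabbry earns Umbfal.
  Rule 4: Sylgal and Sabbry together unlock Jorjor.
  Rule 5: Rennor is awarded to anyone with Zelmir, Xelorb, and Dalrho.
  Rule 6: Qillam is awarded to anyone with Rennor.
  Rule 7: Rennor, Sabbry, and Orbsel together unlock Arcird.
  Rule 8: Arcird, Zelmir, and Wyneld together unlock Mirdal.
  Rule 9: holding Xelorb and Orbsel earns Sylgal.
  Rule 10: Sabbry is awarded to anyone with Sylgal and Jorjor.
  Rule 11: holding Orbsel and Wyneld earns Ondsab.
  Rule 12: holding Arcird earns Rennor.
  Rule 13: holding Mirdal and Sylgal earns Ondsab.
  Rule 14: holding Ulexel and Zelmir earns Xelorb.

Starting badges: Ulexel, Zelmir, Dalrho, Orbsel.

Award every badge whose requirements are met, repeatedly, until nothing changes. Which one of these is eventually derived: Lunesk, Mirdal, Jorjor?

With Ulexel and Zelmir, Xelorb is earned (Rule 14).
With Zelmir, Xelorb, and Dalrho, Rennor is earned (Rule 5).
With Rennor, Qillam is earned (Rule 6).
With Xelorb, Rennor, and Qillam, Wyneld is earned (Rule 1).
With Orbsel and Wyneld, Ondsab is earned (Rule 11).
With Ondsab and Zelmir, Lunesk is earned (Rule 2).
Jorjor would need Sylgal and Sabbry (Rule 4), but Sabbry is never earned. Mirdal would need Arcird, Zelmir, and Wyneld (Rule 8), but Arcird is never earned.

Lunesk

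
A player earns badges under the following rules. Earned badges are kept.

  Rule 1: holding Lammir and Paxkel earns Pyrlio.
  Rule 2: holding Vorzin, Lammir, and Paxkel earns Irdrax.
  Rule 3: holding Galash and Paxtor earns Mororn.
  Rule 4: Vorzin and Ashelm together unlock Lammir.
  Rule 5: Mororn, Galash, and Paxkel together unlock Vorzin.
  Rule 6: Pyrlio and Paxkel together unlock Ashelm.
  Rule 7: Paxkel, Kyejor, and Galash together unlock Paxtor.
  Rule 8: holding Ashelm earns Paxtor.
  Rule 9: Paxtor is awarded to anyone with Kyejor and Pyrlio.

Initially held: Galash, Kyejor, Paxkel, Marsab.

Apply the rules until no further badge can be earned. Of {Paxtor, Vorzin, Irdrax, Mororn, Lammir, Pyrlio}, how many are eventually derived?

With Paxkel, Kyejor, and Galash, Paxtor is earned (Rule 7).
With Galash and Paxtor, Mororn is earned (Rule 3).
With Mororn, Galash, and Paxkel, Vorzin is earned (Rule 5).
Paxtor: reached.
Vorzin: reached.
Irdrax would need Vorzin, Lammir, and Paxkel (Rule 2), but Lammir is never earned.
Mororn: reached.
Lammir would need Vorzin and Ashelm (Rule 4), but Ashelm is never earned.
Pyrlio would need Lammir and Paxkel (Rule 1), but Lammir is never earned.
Reached: Paxtor, Vorzin, and Mororn — 3 of the 6.

3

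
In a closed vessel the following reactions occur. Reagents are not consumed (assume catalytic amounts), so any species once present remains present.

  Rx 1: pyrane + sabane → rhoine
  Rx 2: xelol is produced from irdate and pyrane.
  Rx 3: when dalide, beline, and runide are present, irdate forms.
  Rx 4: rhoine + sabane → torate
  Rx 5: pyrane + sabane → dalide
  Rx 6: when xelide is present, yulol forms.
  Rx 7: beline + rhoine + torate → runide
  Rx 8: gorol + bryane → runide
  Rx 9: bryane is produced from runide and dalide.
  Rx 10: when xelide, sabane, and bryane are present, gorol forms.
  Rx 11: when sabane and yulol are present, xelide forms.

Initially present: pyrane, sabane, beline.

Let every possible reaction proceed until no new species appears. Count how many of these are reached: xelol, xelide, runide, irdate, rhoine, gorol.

pyrane and sabane present → rhoine forms (Rx 1).
pyrane and sabane present → dalide forms (Rx 5).
rhoine and sabane present → torate forms (Rx 4).
beline, rhoine, and torate present → runide forms (Rx 7).
dalide, beline, and runide present → irdate forms (Rx 3).
irdate and pyrane present → xelol forms (Rx 2).
xelol: reached.
xelide would need sabane and yulol (Rx 11), but yulol never forms.
runide: reached.
irdate: reached.
rhoine: reached.
gorol would need xelide, sabane, and bryane (Rx 10), but xelide never forms.
Reached: xelol, runide, irdate, and rhoine — 4 of the 6.

4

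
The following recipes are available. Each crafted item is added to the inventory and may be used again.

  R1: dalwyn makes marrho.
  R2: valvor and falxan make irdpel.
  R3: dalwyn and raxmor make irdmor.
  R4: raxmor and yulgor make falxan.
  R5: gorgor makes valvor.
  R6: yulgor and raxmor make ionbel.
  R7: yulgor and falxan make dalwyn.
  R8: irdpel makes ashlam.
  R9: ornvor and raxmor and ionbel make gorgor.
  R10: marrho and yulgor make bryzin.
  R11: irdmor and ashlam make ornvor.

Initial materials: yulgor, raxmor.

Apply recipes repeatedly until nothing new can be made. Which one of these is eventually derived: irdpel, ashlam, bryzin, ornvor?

Using R4, raxmor and yulgor make falxan.
Using R7, yulgor and falxan make dalwyn.
Using R1, dalwyn makes marrho.
Using R10, marrho and yulgor make bryzin.
irdpel would need valvor and falxan (R2), but valvor is never obtained. ornvor would need irdmor and ashlam (R11), but ashlam is never obtained. ashlam would need irdpel (R8), but irdpel is never obtained.

bryzin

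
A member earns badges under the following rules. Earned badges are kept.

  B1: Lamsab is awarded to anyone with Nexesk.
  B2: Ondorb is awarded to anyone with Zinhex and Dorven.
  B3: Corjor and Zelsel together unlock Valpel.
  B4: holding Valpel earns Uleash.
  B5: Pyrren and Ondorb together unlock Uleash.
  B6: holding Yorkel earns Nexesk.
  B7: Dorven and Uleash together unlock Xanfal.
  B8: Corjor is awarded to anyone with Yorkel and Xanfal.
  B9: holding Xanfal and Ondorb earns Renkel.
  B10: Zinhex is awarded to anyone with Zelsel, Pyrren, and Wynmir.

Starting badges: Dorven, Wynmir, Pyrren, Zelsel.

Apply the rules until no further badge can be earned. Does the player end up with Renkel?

Yes

With Zelsel, Pyrren, and Wynmir, Zinhex is earned (B10).
With Zinhex and Dorven, Ondorb is earned (B2).
With Pyrren and Ondorb, Uleash is earned (B5).
With Dorven and Uleash, Xanfal is earned (B7).
With Xanfal and Ondorb, Renkel is earned (B9).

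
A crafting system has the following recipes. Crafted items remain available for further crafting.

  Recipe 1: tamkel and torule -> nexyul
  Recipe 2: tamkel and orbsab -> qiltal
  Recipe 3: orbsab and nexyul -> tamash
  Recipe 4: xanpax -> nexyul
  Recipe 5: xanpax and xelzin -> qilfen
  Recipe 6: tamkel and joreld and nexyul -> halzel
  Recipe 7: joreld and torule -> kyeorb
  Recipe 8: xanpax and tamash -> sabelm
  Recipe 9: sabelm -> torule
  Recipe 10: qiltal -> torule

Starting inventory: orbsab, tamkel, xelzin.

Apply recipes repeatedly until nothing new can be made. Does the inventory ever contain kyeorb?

No

kyeorb would need joreld and torule (Recipe 7), but joreld is never obtained.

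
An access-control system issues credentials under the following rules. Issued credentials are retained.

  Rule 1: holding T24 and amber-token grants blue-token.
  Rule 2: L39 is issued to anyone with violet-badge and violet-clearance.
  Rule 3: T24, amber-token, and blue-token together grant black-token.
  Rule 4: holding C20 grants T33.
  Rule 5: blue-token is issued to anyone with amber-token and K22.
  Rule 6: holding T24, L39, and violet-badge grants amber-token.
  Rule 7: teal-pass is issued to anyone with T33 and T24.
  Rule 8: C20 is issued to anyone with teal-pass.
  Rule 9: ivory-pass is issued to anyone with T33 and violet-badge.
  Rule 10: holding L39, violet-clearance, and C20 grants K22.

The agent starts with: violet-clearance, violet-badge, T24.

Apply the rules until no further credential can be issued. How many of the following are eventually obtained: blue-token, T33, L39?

Holding violet-badge and violet-clearance grants L39 (Rule 2).
Holding T24, L39, and violet-badge grants amber-token (Rule 6).
Holding T24 and amber-token grants blue-token (Rule 1).
blue-token: reached.
T33 would need C20 (Rule 4), but C20 is never granted.
L39: reached.
Reached: blue-token and L39 — 2 of the 3.

2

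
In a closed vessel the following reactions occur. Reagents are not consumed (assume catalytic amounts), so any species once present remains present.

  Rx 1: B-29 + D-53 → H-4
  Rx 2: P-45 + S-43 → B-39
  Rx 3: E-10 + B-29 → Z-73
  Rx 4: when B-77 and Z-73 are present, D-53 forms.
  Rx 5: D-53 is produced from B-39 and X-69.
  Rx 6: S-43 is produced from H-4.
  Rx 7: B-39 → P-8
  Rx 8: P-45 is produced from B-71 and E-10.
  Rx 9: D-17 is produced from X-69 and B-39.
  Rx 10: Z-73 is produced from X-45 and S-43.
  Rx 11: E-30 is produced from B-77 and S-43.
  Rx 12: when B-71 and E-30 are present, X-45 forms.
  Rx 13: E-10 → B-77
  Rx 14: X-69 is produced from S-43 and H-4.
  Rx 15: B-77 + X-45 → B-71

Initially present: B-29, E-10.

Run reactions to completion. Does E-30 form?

E-10 and B-29 present → Z-73 forms (Rx 3).
E-10 present → B-77 forms (Rx 13).
B-77 and Z-73 present → D-53 forms (Rx 4).
B-29 and D-53 present → H-4 forms (Rx 1).
H-4 present → S-43 forms (Rx 6).
B-77 and S-43 present → E-30 forms (Rx 11).

Yes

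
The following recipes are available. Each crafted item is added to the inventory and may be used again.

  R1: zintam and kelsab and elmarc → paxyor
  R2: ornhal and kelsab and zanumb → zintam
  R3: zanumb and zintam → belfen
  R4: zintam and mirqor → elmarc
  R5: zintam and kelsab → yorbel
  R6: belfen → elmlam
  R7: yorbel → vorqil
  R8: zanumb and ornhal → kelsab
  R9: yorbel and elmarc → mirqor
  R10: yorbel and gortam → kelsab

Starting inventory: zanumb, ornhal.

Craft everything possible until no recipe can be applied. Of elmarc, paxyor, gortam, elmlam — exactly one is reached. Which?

elmlam

Using R8, zanumb and ornhal make kelsab.
ornhal and kelsab and zanumb → zintam (R2).
zanumb and zintam → belfen (R3).
Using R6, belfen makes elmlam.
elmarc would need zintam and mirqor (R4), but mirqor is never obtained. paxyor would need zintam, kelsab, and elmarc (R1), but elmarc is never obtained. No rule produces gortam, and it is not given.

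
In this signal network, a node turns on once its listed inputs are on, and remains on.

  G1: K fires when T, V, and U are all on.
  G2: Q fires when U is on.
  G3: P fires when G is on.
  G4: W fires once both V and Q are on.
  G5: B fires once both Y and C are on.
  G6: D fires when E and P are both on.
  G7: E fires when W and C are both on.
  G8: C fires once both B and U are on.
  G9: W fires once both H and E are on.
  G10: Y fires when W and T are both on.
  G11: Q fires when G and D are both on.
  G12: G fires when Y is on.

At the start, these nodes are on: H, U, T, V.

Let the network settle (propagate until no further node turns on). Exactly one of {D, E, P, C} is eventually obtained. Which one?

G2: U on → Q on.
V and Q are on, so W fires (G4).
W and T are on, so Y fires (G10).
Y is on, so G fires (G12).
G3: G on → P on.
D would need E and P (G6), but E never turns on. E would need W and C (G7), but C never turns on. C would need B and U (G8), but B never turns on.

P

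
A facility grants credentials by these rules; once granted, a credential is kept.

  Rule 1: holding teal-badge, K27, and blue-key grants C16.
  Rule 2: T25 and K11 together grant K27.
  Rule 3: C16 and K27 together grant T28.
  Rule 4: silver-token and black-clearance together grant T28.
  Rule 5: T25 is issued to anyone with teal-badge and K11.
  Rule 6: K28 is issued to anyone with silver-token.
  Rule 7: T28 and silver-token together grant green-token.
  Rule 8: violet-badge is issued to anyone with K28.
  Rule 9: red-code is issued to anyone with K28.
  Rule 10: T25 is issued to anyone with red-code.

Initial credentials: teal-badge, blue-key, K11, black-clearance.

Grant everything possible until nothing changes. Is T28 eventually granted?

Holding teal-badge and K11 grants T25 (Rule 5).
Holding T25 and K11 grants K27 (Rule 2).
Holding teal-badge, K27, and blue-key grants C16 (Rule 1).
Holding C16 and K27 grants T28 (Rule 3).

Yes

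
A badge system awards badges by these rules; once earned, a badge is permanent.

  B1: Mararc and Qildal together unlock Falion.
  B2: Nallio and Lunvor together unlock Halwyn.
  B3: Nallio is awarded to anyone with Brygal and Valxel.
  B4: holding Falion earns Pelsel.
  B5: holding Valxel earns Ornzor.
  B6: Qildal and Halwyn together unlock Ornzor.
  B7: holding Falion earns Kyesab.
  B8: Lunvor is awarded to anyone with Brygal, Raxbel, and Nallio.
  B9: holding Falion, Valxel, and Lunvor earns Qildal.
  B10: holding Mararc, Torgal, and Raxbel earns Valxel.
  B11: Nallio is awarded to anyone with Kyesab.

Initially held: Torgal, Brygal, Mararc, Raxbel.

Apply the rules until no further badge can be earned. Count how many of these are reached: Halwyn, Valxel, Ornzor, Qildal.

With Mararc, Torgal, and Raxbel, Valxel is earned (B10).
With Valxel, Ornzor is earned (B5).
With Brygal and Valxel, Nallio is earned (B3).
With Brygal, Raxbel, and Nallio, Lunvor is earned (B8).
With Nallio and Lunvor, Halwyn is earned (B2).
Halwyn: reached.
Valxel: reached.
Ornzor: reached.
Qildal would need Falion, Valxel, and Lunvor (B9), but Falion is never earned.
Reached: Halwyn, Valxel, and Ornzor — 3 of the 4.

3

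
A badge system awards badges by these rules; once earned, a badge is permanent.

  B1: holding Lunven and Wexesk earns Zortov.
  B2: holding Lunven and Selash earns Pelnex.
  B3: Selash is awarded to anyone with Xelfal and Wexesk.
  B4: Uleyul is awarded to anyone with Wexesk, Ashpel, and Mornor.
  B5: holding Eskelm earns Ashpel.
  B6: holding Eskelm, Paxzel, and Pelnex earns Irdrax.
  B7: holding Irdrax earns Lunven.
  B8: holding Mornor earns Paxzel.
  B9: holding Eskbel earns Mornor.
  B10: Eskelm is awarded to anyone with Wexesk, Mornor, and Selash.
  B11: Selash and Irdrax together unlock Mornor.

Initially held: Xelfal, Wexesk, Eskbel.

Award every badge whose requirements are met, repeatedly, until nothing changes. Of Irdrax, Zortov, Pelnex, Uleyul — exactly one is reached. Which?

With Eskbel, Mornor is earned (B9).
With Xelfal and Wexesk, Selash is earned (B3).
With Wexesk, Mornor, and Selash, Eskelm is earned (B10).
With Eskelm, Ashpel is earned (B5).
With Wexesk, Ashpel, and Mornor, Uleyul is earned (B4).
Zortov would need Lunven and Wexesk (B1), but Lunven is never earned. Pelnex would need Lunven and Selash (B2), but Lunven is never earned. Irdrax would need Eskelm, Paxzel, and Pelnex (B6), but Pelnex is never earned.

Uleyul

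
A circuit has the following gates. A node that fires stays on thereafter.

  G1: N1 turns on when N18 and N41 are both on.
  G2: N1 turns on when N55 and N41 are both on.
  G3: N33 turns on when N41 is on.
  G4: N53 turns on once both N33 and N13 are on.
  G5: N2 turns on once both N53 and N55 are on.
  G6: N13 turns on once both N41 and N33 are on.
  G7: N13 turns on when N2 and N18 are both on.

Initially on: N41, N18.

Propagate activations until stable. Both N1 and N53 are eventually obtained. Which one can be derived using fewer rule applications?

N1

N1: N18 and N41 are on, so N1 turns on (G1). [1 rule application]
N53: N41 is on, so N33 turns on (G3). G6: N41 and N33 on → N13 on. N33 and N13 are on, so N53 turns on (G4). [3 rule applications]
N1 needs fewer.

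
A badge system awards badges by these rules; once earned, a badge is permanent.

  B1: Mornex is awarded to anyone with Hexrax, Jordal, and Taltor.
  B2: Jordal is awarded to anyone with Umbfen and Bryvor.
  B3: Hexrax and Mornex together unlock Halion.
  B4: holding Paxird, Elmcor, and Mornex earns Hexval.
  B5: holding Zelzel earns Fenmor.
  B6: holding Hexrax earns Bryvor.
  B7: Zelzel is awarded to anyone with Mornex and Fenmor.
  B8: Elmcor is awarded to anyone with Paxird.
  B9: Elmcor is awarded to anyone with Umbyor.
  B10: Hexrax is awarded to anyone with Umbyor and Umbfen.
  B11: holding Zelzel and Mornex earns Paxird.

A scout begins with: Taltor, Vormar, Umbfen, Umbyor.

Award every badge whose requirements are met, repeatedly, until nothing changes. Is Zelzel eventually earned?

No

Zelzel would need Mornex and Fenmor (B7), but Fenmor is never earned.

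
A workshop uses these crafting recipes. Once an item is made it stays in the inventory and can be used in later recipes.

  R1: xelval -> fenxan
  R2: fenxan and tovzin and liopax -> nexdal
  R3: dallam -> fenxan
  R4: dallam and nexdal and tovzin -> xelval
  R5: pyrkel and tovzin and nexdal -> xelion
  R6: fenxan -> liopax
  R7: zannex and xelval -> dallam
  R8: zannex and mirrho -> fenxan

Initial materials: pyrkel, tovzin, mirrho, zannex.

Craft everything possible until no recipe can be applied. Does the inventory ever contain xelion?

Using R8, zannex and mirrho make fenxan.
Using R6, fenxan makes liopax.
Using R2, fenxan, tovzin, and liopax make nexdal.
Using R5, pyrkel, tovzin, and nexdal make xelion.

Yes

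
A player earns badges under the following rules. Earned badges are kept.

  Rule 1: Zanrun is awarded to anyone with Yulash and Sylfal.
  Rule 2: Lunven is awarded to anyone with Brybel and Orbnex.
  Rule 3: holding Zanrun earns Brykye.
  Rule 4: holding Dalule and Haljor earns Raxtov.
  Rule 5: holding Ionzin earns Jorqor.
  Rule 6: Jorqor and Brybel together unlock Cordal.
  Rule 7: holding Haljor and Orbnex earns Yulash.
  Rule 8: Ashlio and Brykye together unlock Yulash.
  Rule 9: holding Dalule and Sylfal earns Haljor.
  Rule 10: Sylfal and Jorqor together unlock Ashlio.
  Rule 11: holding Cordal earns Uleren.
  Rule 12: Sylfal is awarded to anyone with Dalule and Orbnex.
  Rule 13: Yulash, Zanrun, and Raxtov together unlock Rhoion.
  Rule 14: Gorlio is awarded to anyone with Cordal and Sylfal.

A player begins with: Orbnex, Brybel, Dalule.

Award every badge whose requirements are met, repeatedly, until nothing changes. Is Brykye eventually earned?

Yes

With Dalule and Orbnex, Sylfal is earned (Rule 12).
With Dalule and Sylfal, Haljor is earned (Rule 9).
With Haljor and Orbnex, Yulash is earned (Rule 7).
With Yulash and Sylfal, Zanrun is earned (Rule 1).
With Zanrun, Brykye is earned (Rule 3).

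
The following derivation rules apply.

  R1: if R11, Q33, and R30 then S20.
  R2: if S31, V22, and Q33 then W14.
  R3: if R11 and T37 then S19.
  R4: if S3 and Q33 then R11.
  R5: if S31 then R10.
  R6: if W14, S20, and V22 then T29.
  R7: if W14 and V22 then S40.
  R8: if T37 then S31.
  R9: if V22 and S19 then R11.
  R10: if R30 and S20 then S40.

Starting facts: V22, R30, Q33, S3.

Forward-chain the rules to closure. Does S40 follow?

Yes

From S3 and Q33, R4 gives R11.
R11, Q33, and R30 hold, so S20 follows (R1).
From R30 and S20, R10 gives S40.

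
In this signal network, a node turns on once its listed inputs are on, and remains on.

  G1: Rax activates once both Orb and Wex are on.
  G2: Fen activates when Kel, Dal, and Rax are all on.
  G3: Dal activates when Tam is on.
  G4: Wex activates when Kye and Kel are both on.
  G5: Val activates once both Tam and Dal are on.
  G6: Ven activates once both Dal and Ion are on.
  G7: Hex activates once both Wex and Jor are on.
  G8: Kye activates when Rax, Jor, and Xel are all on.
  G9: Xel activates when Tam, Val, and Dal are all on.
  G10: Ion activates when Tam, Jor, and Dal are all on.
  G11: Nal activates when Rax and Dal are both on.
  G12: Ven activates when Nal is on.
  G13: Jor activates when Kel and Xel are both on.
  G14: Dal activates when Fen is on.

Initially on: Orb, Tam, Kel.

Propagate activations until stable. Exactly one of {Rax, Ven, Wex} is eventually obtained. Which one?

Ven

G3: Tam on → Dal on.
Tam and Dal are on, so Val activates (G5).
G9: Tam, Val, and Dal on → Xel on.
G13: Kel and Xel on → Jor on.
Tam, Jor, and Dal are on, so Ion activates (G10).
Dal and Ion are on, so Ven activates (G6).
Wex would need Kye and Kel (G4), but Kye never turns on. Rax would need Orb and Wex (G1), but Wex never turns on.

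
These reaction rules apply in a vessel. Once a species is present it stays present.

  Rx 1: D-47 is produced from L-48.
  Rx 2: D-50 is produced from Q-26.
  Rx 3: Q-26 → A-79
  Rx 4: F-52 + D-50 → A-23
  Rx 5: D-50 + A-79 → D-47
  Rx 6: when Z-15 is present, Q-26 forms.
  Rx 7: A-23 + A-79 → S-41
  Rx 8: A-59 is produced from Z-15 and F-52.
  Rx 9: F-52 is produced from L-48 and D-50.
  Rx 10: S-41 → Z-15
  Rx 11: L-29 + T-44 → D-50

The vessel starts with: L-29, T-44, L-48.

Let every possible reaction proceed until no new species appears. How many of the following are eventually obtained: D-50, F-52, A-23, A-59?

L-29 and T-44 present → D-50 forms (Rx 11).
L-48 and D-50 present → F-52 forms (Rx 9).
F-52 and D-50 present → A-23 forms (Rx 4).
D-50: reached.
F-52: reached.
A-23: reached.
A-59 would need Z-15 and F-52 (Rx 8), but Z-15 never forms.
Reached: D-50, F-52, and A-23 — 3 of the 4.

3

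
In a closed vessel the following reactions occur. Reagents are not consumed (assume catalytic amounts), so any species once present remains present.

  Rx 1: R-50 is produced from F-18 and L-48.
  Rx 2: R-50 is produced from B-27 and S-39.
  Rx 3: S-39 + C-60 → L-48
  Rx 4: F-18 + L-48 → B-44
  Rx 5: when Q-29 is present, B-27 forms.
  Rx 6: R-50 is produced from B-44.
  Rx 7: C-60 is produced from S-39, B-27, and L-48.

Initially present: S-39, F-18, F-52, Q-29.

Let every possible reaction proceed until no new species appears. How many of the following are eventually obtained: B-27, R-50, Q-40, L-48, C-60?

Q-29 present → B-27 forms (Rx 5).
B-27 and S-39 present → R-50 forms (Rx 2).
B-27: reached.
R-50: reached.
No rule produces Q-40, and it is not given.
L-48 would need S-39 and C-60 (Rx 3), but C-60 never forms.
C-60 would need S-39, B-27, and L-48 (Rx 7), but L-48 never forms.
Reached: B-27 and R-50 — 2 of the 5.

2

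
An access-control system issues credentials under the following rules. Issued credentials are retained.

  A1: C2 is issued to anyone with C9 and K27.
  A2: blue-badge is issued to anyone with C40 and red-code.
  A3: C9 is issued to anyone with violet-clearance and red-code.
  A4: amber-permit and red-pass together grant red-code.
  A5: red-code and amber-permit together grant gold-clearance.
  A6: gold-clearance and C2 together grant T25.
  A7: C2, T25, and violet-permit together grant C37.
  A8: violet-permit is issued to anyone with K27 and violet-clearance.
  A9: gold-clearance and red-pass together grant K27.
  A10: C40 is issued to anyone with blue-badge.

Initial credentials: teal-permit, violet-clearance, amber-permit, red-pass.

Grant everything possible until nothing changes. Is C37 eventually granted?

Holding amber-permit and red-pass grants red-code (A4).
Holding red-code and amber-permit grants gold-clearance (A5).
Holding violet-clearance and red-code grants C9 (A3).
Holding gold-clearance and red-pass grants K27 (A9).
Holding C9 and K27 grants C2 (A1).
Holding K27 and violet-clearance grants violet-permit (A8).
Holding gold-clearance and C2 grants T25 (A6).
Holding C2, T25, and violet-permit grants C37 (A7).

Yes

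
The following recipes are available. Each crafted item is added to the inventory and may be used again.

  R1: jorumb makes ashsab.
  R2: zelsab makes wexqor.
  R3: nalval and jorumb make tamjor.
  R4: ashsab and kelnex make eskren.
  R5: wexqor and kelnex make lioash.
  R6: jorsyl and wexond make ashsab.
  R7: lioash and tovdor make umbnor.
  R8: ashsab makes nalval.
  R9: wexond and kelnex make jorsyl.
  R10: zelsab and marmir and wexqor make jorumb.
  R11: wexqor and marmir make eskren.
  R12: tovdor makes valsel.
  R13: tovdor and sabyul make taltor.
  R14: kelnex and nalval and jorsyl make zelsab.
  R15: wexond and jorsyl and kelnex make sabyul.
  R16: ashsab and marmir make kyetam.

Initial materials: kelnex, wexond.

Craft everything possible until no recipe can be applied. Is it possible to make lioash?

Yes

wexond and kelnex → jorsyl (R9).
Using R6, jorsyl and wexond make ashsab.
ashsab → nalval (R8).
kelnex and nalval and jorsyl → zelsab (R14).
Using R2, zelsab makes wexqor.
wexqor and kelnex → lioash (R5).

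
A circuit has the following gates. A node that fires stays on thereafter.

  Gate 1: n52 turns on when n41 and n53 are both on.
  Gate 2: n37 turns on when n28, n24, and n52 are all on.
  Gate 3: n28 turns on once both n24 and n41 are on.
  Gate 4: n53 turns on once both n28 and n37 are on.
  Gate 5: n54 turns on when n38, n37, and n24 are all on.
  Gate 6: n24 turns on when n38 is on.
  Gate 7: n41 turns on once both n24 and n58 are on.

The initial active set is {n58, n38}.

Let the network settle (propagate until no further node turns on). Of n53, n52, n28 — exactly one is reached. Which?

n38 is on, so n24 turns on (Gate 6).
n24 and n58 are on, so n41 turns on (Gate 7).
n24 and n41 are on, so n28 turns on (Gate 3).
n52 would need n41 and n53 (Gate 1), but n53 never turns on. n53 would need n28 and n37 (Gate 4), but n37 never turns on.

n28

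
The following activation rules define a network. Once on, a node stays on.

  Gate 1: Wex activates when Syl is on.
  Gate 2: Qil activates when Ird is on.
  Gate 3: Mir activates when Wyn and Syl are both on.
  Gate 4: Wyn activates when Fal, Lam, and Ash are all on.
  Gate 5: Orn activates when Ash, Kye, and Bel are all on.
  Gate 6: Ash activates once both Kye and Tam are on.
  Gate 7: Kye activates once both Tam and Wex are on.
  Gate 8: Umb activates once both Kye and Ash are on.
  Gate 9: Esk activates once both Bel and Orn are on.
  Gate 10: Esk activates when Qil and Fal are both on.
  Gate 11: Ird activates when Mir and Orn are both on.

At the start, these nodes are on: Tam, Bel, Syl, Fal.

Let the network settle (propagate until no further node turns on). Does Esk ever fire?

Yes

Gate 1: Syl on → Wex on.
Tam and Wex are on, so Kye activates (Gate 7).
Gate 6: Kye and Tam on → Ash on.
Ash, Kye, and Bel are on, so Orn activates (Gate 5).
Gate 9: Bel and Orn on → Esk on.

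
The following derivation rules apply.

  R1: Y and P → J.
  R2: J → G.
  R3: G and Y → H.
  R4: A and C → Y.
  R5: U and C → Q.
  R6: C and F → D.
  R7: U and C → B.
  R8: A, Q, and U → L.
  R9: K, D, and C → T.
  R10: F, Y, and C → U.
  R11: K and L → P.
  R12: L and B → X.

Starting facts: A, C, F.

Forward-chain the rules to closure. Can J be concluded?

No

J would need Y and P (R1), but P is never established.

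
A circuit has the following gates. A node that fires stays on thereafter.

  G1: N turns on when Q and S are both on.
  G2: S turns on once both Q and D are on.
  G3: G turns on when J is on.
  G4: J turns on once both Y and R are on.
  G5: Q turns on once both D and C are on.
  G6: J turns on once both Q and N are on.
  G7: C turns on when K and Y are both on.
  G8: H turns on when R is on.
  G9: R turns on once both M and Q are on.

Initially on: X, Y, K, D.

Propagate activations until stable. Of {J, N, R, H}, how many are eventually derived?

2

K and Y are on, so C turns on (G7).
D and C are on, so Q turns on (G5).
Q and D are on, so S turns on (G2).
G1: Q and S on → N on.
Q and N are on, so J turns on (G6).
J: reached.
N: reached.
R would need M and Q (G9), but M never turns on.
H would need R (G8), but R never turns on.
Reached: J and N — 2 of the 4.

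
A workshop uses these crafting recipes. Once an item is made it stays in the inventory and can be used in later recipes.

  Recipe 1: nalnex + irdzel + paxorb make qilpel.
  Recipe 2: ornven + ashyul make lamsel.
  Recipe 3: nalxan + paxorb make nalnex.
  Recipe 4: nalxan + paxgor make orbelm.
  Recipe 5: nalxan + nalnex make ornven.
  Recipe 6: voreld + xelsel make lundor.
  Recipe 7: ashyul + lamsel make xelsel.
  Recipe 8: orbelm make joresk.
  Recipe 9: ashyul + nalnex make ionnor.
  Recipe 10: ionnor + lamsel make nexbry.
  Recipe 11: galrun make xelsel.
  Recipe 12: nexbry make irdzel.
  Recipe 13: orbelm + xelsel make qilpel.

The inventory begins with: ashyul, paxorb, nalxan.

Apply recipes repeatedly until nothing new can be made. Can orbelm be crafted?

orbelm would need nalxan and paxgor (Recipe 4), but paxgor is never obtained.

No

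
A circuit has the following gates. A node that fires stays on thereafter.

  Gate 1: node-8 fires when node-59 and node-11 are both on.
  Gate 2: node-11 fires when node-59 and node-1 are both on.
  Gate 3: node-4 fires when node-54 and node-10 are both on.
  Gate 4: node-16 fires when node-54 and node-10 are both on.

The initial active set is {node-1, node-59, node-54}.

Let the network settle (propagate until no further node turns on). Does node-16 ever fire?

node-16 would need node-54 and node-10 (Gate 4), but node-10 never turns on.

No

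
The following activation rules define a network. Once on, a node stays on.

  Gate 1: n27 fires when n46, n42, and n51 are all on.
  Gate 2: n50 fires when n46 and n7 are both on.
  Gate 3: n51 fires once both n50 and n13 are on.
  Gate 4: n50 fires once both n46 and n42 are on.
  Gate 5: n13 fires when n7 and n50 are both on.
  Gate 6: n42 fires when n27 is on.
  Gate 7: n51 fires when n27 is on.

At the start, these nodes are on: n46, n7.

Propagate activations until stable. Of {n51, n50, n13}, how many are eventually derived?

3

Gate 2: n46 and n7 on → n50 on.
n7 and n50 are on, so n13 fires (Gate 5).
n50 and n13 are on, so n51 fires (Gate 3).
n51: reached.
n50: reached.
n13: reached.
All 3 are reached.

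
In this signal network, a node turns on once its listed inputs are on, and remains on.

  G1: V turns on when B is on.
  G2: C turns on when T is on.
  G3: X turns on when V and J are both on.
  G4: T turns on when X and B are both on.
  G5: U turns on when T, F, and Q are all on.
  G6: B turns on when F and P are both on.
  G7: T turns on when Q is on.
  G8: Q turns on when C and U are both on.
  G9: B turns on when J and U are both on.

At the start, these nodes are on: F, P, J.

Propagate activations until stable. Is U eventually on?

No

U would need T, F, and Q (G5), but Q never turns on.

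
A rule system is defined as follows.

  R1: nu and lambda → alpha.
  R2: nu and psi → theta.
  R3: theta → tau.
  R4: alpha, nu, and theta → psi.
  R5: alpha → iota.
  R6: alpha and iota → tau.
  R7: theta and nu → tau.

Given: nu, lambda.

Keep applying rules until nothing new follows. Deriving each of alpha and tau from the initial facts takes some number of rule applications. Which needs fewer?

alpha

alpha: nu and lambda hold, so alpha follows (R1). [1 rule application]
tau: From nu and lambda, R1 gives alpha. alpha holds, so iota follows (R5). alpha and iota hold, so tau follows (R6). [3 rule applications]
alpha needs fewer.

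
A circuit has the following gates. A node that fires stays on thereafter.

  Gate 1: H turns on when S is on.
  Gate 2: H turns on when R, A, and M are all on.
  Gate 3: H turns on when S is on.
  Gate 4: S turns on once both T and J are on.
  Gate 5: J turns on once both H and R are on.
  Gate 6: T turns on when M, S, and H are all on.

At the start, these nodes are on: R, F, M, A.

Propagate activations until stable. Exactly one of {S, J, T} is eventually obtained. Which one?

Gate 2: R, A, and M on → H on.
H and R are on, so J turns on (Gate 5).
S would need T and J (Gate 4), but T never turns on. T would need M, S, and H (Gate 6), but S never turns on.

J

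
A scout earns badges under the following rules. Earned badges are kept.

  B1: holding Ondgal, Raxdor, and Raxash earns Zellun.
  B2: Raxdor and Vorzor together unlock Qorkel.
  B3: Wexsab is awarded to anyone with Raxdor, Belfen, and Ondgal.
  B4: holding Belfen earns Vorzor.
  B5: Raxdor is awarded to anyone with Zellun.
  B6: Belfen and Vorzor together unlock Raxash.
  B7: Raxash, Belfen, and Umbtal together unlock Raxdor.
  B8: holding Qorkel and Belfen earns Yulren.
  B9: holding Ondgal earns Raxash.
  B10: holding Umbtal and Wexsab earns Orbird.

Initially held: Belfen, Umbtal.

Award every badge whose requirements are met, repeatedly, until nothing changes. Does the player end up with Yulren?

With Belfen, Vorzor is earned (B4).
With Belfen and Vorzor, Raxash is earned (B6).
With Raxash, Belfen, and Umbtal, Raxdor is earned (B7).
With Raxdor and Vorzor, Qorkel is earned (B2).
With Qorkel and Belfen, Yulren is earned (B8).

Yes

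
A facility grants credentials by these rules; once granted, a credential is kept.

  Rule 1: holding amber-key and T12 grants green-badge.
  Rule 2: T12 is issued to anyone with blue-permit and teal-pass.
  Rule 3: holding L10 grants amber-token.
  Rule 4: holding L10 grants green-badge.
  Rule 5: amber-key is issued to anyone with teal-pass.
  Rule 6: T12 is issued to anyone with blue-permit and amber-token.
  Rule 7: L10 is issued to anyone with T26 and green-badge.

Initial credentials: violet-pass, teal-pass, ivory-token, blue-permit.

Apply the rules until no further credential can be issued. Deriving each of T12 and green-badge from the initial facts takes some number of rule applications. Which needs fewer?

T12: Holding blue-permit and teal-pass grants T12 (Rule 2). [1 rule application]
green-badge: Holding blue-permit and teal-pass grants T12 (Rule 2). Holding teal-pass grants amber-key (Rule 5). Holding amber-key and T12 grants green-badge (Rule 1). [3 rule applications]
T12 needs fewer.

T12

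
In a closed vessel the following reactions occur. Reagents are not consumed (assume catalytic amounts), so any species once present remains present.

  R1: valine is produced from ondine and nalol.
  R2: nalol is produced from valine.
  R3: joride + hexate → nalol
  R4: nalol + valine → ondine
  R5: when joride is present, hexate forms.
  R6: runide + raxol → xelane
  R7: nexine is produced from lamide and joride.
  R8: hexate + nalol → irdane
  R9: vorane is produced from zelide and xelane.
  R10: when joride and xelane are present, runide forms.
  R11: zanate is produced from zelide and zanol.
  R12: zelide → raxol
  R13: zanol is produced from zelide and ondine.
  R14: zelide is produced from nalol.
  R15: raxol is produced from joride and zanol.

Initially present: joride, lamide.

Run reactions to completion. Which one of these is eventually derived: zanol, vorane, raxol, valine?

raxol

joride present → hexate forms (R5).
joride and hexate present → nalol forms (R3).
nalol present → zelide forms (R14).
zelide present → raxol forms (R12).
vorane would need zelide and xelane (R9), but xelane never forms. zanol would need zelide and ondine (R13), but ondine never forms. valine would need ondine and nalol (R1), but ondine never forms.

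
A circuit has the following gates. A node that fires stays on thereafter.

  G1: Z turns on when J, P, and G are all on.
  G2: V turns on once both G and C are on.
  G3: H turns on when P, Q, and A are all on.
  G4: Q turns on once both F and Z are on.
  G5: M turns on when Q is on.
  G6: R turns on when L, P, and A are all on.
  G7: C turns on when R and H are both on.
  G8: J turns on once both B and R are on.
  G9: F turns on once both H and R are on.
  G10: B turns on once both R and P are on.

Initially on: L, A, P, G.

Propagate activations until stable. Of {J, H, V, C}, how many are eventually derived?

L, P, and A are on, so R turns on (G6).
R and P are on, so B turns on (G10).
G8: B and R on → J on.
J: reached.
H would need P, Q, and A (G3), but Q never turns on.
V would need G and C (G2), but C never turns on.
C would need R and H (G7), but H never turns on.
Reached: J — 1 of the 4.

1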